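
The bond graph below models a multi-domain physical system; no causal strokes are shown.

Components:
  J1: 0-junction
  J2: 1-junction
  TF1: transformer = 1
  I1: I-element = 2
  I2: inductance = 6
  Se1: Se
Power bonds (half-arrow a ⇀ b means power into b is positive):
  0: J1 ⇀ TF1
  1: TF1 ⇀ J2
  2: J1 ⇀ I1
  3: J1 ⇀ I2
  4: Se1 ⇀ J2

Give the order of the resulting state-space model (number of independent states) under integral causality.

2  (I1, I2 all integral)

b4 |J2  (source Se1 imposes e)
b1 |TF1  (J2 needs exactly one f-in)
b0 |J1  (through TF1, causality passes straight; one stroke at TF1)
b2 |I1  (common-e at J1 fixed by 0)
b3 |I2  (J1 effort already set via bond 0)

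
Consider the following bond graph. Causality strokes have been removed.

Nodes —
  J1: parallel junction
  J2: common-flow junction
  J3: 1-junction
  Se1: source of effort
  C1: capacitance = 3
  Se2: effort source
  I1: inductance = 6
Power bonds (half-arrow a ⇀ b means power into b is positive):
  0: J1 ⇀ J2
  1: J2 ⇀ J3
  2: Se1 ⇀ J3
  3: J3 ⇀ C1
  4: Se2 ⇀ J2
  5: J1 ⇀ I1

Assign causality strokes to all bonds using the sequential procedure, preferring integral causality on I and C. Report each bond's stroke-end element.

b0 stroke at J1
b1 stroke at J2
b2 stroke at J3
b3 stroke at J3
b4 stroke at J2
b5 stroke at I1

bond 2 →J3  (Se1 (Se) sets effort on bond)
bond 4 →J2  (Se2: effort source, stroke at far end)
bond 3 →J3  (C1 integral (e out))
bond 1 →J2  (closing 1-jn rule on J3)
bond 0 →J1  (only one flow-in slot at J2)
bond 5 →I1  (common-e at J1 fixed by 0)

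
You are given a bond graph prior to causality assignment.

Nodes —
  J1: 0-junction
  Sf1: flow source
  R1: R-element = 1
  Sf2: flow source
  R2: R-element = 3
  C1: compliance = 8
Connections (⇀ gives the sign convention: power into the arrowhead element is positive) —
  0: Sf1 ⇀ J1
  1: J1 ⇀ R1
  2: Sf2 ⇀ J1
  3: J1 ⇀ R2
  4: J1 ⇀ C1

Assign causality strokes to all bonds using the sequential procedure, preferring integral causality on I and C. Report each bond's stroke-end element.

b0 stroke at Sf1
b1 stroke at R1
b2 stroke at Sf2
b3 stroke at R2
b4 stroke at J1

b0 stroke→Sf1  (Sf1 fixes flow; stroke at Sf1)
b2 stroke→Sf2  (Sf2: flow source, stroke at near end)
b4 stroke→J1  (prefer integral on C1)
b1 stroke→R1  (J1 effort already set via bond 4)
b3 stroke→R2  (J1 effort already set via bond 4)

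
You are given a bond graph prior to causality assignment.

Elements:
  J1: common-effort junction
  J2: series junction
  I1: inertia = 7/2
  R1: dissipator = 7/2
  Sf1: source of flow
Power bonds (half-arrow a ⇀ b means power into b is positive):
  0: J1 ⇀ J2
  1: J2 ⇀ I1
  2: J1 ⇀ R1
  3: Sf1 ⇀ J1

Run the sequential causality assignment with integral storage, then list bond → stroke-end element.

β3 →Sf1  (source Sf1 imposes f)
β1 →I1  (I1: I, integral causality)
β0 →J2  (J2 flow already set via bond 1)
β2 →J1  (J1 needs exactly one e-in)

#0 |J2
#1 |I1
#2 |J1
#3 |Sf1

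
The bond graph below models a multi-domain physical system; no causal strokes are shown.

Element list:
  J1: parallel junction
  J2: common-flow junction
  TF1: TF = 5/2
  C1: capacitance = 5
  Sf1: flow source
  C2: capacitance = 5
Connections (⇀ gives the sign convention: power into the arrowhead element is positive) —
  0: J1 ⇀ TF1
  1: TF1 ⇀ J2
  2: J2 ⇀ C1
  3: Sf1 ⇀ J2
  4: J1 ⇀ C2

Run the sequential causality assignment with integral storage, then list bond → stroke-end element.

β3 →Sf1  (Sf1 fixes flow; stroke at Sf1)
β1 →J2  (1-jn J2 has f-setter on 3)
β2 →J2  (common-f at J2 fixed by 3)
β0 →TF1  (through TF1, causality passes straight; one stroke at TF1)
β4 →J1  (closing 0-jn rule on J1)

b0 |TF1
b1 |J2
b2 |J2
b3 |Sf1
b4 |J1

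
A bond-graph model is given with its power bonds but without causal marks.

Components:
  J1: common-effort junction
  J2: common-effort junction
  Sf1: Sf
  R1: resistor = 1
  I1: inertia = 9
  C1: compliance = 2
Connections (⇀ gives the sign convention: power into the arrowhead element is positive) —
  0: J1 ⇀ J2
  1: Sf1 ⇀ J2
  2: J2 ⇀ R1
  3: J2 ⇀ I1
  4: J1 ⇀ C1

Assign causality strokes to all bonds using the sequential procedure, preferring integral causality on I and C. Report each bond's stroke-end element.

b1 stroke at Sf1  (Sf1: flow source, stroke at near end)
b3 stroke at I1  (prefer integral on I1)
b4 stroke at J1  (C1: C, integral causality)
b0 stroke at J2  (J1 effort already set via bond 4)
b2 stroke at R1  (J2: bond 0 brought effort, rest push out)

#0 stroke→J2
#1 stroke→Sf1
#2 stroke→R1
#3 stroke→I1
#4 stroke→J1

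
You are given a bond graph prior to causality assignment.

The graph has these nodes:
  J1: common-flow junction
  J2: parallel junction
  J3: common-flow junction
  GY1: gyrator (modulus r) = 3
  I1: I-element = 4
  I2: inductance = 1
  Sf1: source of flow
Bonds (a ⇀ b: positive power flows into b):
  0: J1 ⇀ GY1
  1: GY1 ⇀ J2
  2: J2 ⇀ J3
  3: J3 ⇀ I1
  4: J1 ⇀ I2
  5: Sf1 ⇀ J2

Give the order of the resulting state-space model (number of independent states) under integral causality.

β5 →Sf1  (source Sf1 imposes f)
β3 →I1  (I1: I, integral causality)
β2 →J3  (1-jn J3 has f-setter on 3)
β1 →J2  (only one effort-in slot at J2)
β0 →J1  (GY GY1: same side as bond 1)
β4 →I2  (closing 1-jn rule on J1)

2  (I1, I2 all integral)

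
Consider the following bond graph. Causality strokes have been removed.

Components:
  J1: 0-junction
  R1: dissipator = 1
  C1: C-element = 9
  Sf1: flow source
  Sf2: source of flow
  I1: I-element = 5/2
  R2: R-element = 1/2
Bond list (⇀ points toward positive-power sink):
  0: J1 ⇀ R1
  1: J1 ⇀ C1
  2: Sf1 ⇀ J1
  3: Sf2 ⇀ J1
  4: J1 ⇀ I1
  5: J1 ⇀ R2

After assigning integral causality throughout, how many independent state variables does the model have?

2  (C1, I1 all integral)

#2 stroke→Sf1  (source Sf1 imposes f)
#3 stroke→Sf2  (Sf2: flow source, stroke at near end)
#1 stroke→J1  (prefer integral on C1)
#0 stroke→R1  (0-jn J1 has e-setter on 1)
#4 stroke→I1  (common-e at J1 fixed by 1)
#5 stroke→R2  (0-jn J1 has e-setter on 1)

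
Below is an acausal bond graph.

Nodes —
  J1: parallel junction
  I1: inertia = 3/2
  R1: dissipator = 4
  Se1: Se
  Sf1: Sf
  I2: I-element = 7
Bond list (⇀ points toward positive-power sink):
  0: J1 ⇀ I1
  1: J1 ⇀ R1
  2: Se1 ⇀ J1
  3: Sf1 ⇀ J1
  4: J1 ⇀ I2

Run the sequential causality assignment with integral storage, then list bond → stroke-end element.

bond 0 stroke→I1
bond 1 stroke→R1
bond 2 stroke→J1
bond 3 stroke→Sf1
bond 4 stroke→I2

bond 2 |J1  (Se1 fixes effort; stroke away)
bond 3 |Sf1  (Sf1 (Sf) sets flow on bond)
bond 0 |I1  (0-jn J1 has e-setter on 2)
bond 1 |R1  (0-jn J1 has e-setter on 2)
bond 4 |I2  (common-e at J1 fixed by 2)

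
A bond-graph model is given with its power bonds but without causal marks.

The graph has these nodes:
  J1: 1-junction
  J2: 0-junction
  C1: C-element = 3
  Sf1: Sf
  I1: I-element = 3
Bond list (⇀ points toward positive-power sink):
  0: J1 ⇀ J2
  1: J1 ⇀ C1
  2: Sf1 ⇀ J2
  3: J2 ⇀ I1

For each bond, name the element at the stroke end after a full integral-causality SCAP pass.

β2 stroke→Sf1  (source Sf1 imposes f)
β1 stroke→J1  (C1 outputs effort q/C1)
β0 stroke→J2  (only one flow-in slot at J1)
β3 stroke→I1  (J2: bond 0 brought effort, rest push out)

bond 0 stroke→J2
bond 1 stroke→J1
bond 2 stroke→Sf1
bond 3 stroke→I1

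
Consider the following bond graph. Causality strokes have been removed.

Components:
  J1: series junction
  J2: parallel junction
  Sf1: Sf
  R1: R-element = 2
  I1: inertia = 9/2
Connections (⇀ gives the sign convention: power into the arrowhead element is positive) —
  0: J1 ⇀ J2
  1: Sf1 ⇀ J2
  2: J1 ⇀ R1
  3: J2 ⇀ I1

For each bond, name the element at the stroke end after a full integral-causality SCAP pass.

bond 1 →Sf1  (Sf1 fixes flow; stroke at Sf1)
bond 3 →I1  (I1 outputs flow p/I1)
bond 0 →J2  (closing 0-jn rule on J2)
bond 2 →J1  (1-jn J1 has f-setter on 0)

b0 stroke at J2
b1 stroke at Sf1
b2 stroke at J1
b3 stroke at I1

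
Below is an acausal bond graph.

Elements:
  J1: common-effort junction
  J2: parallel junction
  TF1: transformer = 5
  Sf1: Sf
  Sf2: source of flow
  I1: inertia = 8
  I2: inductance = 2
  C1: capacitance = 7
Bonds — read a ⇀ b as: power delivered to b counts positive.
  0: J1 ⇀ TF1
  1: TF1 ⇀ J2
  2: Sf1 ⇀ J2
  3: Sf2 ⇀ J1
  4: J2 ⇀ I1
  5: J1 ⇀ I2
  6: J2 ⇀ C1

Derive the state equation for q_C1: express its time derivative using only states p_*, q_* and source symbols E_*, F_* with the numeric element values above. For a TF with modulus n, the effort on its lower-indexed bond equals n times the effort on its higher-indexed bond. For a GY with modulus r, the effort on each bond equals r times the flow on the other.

dq_C1/dt = F_Sf1 + 5*F_Sf2 - p_I1/8 - 5*p_I2/2

#2 stroke→Sf1  (Sf1 fixes flow; stroke at Sf1)
#3 stroke→Sf2  (Sf2 fixes flow; stroke at Sf2)
#4 stroke→I1  (I1 integral (f out))
#5 stroke→I2  (I2 integral (f out))
#0 stroke→J1  (J1: last free bond brings effort in)
#1 stroke→TF1  (TF1: transformer flips bond 0)
#6 stroke→J2  (J2 needs exactly one e-in)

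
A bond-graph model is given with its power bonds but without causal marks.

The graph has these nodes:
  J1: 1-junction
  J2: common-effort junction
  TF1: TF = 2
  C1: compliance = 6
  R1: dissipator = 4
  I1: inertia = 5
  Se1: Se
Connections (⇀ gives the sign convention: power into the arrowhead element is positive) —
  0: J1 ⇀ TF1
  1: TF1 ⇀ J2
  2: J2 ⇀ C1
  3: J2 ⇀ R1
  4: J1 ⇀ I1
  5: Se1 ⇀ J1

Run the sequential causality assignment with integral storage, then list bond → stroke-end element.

bond 5 →J1  (Se1: effort source, stroke at far end)
bond 2 →J2  (C1 outputs effort q/C1)
bond 1 →TF1  (J2: bond 2 brought effort, rest push out)
bond 3 →R1  (J2 effort already set via bond 2)
bond 0 →J1  (TF TF1: opposite of bond 1)
bond 4 →I1  (closing 1-jn rule on J1)

β0 |J1
β1 |TF1
β2 |J2
β3 |R1
β4 |I1
β5 |J1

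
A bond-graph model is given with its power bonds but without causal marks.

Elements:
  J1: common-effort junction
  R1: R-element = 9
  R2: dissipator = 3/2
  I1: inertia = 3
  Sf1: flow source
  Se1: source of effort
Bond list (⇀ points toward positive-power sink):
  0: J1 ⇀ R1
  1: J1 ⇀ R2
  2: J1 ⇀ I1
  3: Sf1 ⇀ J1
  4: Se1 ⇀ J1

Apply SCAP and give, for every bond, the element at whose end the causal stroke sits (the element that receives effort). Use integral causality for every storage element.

#0 stroke→R1
#1 stroke→R2
#2 stroke→I1
#3 stroke→Sf1
#4 stroke→J1

#3 →Sf1  (Sf1 (Sf) sets flow on bond)
#4 →J1  (Se1: effort source, stroke at far end)
#0 →R1  (J1 effort already set via bond 4)
#1 →R2  (0-jn J1 has e-setter on 4)
#2 →I1  (common-e at J1 fixed by 4)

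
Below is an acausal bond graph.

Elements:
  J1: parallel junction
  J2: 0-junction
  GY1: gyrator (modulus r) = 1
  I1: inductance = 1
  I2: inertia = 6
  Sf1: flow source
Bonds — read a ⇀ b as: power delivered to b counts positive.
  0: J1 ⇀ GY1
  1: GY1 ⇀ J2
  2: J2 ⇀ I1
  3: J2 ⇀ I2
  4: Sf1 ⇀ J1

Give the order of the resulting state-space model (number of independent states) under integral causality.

2  (I1, I2 all integral)

b4 stroke at Sf1  (Sf1: flow source, stroke at near end)
b0 stroke at J1  (J1 needs exactly one e-in)
b1 stroke at J2  (GY1 both-in/both-out from 0)
b2 stroke at I1  (common-e at J2 fixed by 1)
b3 stroke at I2  (J2 effort already set via bond 1)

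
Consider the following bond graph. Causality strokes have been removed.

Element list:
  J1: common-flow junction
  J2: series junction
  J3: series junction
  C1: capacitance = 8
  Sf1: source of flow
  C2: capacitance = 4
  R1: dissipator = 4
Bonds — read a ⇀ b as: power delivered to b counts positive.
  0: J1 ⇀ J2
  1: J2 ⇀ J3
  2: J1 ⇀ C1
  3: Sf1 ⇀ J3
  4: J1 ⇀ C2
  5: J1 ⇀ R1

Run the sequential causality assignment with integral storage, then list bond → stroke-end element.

b3 stroke→Sf1  (source Sf1 imposes f)
b1 stroke→J3  (J3: bond 3 brought flow, rest push out)
b0 stroke→J2  (J2: bond 1 brought flow, rest push out)
b2 stroke→J1  (common-f at J1 fixed by 0)
b4 stroke→J1  (J1: bond 0 brought flow, rest push out)
b5 stroke→J1  (1-jn J1 has f-setter on 0)

#0 stroke at J2
#1 stroke at J3
#2 stroke at J1
#3 stroke at Sf1
#4 stroke at J1
#5 stroke at J1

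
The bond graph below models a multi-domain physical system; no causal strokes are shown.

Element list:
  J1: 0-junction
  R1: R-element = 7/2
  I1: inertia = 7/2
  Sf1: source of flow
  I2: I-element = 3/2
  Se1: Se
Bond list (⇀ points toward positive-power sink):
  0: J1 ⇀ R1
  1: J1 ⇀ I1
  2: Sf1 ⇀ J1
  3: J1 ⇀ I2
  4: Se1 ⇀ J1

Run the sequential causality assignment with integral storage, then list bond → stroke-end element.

bond 2 stroke→Sf1  (Sf1: flow source, stroke at near end)
bond 4 stroke→J1  (Se1 (Se) sets effort on bond)
bond 0 stroke→R1  (0-jn J1 has e-setter on 4)
bond 1 stroke→I1  (J1 effort already set via bond 4)
bond 3 stroke→I2  (0-jn J1 has e-setter on 4)

β0 |R1
β1 |I1
β2 |Sf1
β3 |I2
β4 |J1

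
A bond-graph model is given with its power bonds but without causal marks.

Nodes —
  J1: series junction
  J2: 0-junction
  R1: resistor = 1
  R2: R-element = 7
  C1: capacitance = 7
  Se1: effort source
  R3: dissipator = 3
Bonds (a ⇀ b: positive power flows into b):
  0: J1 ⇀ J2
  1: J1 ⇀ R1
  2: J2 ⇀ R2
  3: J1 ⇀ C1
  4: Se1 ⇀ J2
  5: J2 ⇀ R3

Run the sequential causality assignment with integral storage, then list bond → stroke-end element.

β0 →J1
β1 →R1
β2 →R2
β3 →J1
β4 →J2
β5 →R3

β4 |J2  (Se1 (Se) sets effort on bond)
β0 |J1  (J2: bond 4 brought effort, rest push out)
β2 |R2  (0-jn J2 has e-setter on 4)
β5 |R3  (J2: bond 4 brought effort, rest push out)
β3 |J1  (C1 outputs effort q/C1)
β1 |R1  (J1 needs exactly one f-in)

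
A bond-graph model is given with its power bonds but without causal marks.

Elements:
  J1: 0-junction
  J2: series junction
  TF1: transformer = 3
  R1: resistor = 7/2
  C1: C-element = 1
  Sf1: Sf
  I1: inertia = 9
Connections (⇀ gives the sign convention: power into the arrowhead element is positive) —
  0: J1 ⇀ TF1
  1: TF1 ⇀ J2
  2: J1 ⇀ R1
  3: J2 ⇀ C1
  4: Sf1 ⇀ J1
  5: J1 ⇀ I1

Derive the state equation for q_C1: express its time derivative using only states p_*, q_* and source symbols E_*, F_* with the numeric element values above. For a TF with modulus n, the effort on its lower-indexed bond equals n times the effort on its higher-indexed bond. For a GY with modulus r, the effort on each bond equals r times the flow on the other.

bond 4 stroke at Sf1  (Sf1 (Sf) sets flow on bond)
bond 3 stroke at J2  (C1: C, integral causality)
bond 1 stroke at TF1  (J2 needs exactly one f-in)
bond 0 stroke at J1  (TF1 one-in-one-out from 1)
bond 2 stroke at R1  (J1: bond 0 brought effort, rest push out)
bond 5 stroke at I1  (0-jn J1 has e-setter on 0)

dq_C1/dt = 3*F_Sf1 - p_I1/3 - 18*q_C1/7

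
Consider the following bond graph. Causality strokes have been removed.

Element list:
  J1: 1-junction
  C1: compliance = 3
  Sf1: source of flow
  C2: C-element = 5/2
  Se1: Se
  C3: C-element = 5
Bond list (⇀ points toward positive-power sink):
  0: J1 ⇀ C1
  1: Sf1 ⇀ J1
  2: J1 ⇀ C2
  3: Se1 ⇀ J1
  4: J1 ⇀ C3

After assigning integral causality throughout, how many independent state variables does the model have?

3  (C1, C2, C3 all integral)

#1 →Sf1  (Sf1: flow source, stroke at near end)
#3 →J1  (Se1 fixes effort; stroke away)
#0 →J1  (J1: bond 1 brought flow, rest push out)
#2 →J1  (J1: bond 1 brought flow, rest push out)
#4 →J1  (1-jn J1 has f-setter on 1)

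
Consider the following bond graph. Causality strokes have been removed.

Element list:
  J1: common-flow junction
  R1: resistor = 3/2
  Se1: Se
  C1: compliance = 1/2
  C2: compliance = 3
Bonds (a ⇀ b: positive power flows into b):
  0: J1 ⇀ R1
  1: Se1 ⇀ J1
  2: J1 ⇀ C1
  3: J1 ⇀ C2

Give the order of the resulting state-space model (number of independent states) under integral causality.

#1 stroke at J1  (Se1 fixes effort; stroke away)
#2 stroke at J1  (C1 outputs effort q/C1)
#3 stroke at J1  (C2 integral (e out))
#0 stroke at R1  (J1 needs exactly one f-in)

2  (C1, C2 all integral)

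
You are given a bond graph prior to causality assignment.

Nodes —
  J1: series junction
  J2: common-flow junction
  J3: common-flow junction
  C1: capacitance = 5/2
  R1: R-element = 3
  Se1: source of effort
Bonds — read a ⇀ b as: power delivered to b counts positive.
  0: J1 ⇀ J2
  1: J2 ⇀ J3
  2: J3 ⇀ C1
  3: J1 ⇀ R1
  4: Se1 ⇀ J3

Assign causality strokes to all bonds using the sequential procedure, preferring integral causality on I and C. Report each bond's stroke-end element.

b4 stroke→J3  (Se1 (Se) sets effort on bond)
b2 stroke→J3  (C1 outputs effort q/C1)
b1 stroke→J2  (closing 1-jn rule on J3)
b0 stroke→J1  (closing 1-jn rule on J2)
b3 stroke→R1  (closing 1-jn rule on J1)

β0 →J1
β1 →J2
β2 →J3
β3 →R1
β4 →J3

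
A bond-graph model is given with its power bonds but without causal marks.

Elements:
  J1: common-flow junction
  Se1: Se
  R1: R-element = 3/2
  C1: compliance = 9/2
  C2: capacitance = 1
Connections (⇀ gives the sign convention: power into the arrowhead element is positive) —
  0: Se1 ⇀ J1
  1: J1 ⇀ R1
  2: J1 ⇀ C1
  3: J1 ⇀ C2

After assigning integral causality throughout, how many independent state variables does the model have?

2  (C1, C2 all integral)

b0 →J1  (Se1 (Se) sets effort on bond)
b2 →J1  (C1: C, integral causality)
b3 →J1  (C2 outputs effort q/C2)
b1 →R1  (only one flow-in slot at J1)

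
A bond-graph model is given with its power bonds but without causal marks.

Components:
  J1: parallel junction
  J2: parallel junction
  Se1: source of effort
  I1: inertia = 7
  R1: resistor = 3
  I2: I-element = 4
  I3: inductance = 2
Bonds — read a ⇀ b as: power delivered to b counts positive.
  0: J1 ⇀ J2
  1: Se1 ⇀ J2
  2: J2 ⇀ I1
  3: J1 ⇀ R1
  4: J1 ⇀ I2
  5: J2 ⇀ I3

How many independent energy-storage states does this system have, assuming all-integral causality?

3  (I1, I2, I3 all integral)

bond 1 stroke→J2  (source Se1 imposes e)
bond 0 stroke→J1  (J2 effort already set via bond 1)
bond 2 stroke→I1  (0-jn J2 has e-setter on 1)
bond 5 stroke→I3  (0-jn J2 has e-setter on 1)
bond 3 stroke→R1  (0-jn J1 has e-setter on 0)
bond 4 stroke→I2  (J1: bond 0 brought effort, rest push out)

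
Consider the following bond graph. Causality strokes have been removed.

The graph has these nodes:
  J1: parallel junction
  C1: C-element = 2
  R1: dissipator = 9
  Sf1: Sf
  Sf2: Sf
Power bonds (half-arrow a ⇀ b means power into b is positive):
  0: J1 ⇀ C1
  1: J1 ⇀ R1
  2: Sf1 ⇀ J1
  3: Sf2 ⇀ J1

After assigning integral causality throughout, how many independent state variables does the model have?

bond 2 stroke at Sf1  (Sf1: flow source, stroke at near end)
bond 3 stroke at Sf2  (Sf2 fixes flow; stroke at Sf2)
bond 0 stroke at J1  (prefer integral on C1)
bond 1 stroke at R1  (J1 effort already set via bond 0)

1  (C1 all integral)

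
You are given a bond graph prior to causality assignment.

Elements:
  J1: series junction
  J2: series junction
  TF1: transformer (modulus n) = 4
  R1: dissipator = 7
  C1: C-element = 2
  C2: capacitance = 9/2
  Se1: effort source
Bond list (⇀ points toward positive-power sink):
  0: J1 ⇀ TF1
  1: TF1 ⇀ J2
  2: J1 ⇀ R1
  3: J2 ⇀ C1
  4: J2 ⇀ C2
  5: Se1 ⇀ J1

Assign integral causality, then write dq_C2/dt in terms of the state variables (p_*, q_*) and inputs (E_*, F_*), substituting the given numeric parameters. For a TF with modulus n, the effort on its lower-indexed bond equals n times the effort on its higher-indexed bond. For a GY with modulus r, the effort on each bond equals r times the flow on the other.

β5 stroke→J1  (source Se1 imposes e)
β3 stroke→J2  (C1: C, integral causality)
β4 stroke→J2  (C2: C, integral causality)
β1 stroke→TF1  (only one flow-in slot at J2)
β0 stroke→J1  (TF1: transformer flips bond 1)
β2 stroke→R1  (only one flow-in slot at J1)

dq_C2/dt = 4*E_Se1/7 - 8*q_C1/7 - 32*q_C2/63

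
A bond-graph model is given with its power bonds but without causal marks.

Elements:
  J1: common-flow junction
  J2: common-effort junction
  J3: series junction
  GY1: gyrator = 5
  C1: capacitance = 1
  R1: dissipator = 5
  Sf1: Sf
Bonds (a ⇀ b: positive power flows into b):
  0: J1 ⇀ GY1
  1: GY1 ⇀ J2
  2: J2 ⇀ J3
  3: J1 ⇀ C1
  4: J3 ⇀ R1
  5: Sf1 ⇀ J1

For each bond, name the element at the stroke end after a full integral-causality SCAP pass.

b5 →Sf1  (Sf1 fixes flow; stroke at Sf1)
b0 →J1  (J1 flow already set via bond 5)
b3 →J1  (1-jn J1 has f-setter on 5)
b1 →J2  (through GY1, causality inverts; strokes same side of GY1)
b2 →J3  (J2: bond 1 brought effort, rest push out)
b4 →R1  (J3: last free bond brings flow in)

#0 stroke at J1
#1 stroke at J2
#2 stroke at J3
#3 stroke at J1
#4 stroke at R1
#5 stroke at Sf1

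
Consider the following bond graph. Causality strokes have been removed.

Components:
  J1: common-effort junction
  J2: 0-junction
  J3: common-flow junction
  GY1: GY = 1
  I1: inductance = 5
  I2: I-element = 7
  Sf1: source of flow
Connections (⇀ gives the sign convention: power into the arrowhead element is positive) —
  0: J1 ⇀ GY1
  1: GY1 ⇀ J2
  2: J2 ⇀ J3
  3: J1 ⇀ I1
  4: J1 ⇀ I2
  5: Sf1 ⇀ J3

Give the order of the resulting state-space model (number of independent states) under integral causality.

b5 stroke at Sf1  (Sf1 (Sf) sets flow on bond)
b2 stroke at J3  (J3: bond 5 brought flow, rest push out)
b1 stroke at J2  (only one effort-in slot at J2)
b0 stroke at J1  (through GY1, causality inverts; strokes same side of GY1)
b3 stroke at I1  (J1 effort already set via bond 0)
b4 stroke at I2  (J1 effort already set via bond 0)

2  (I1, I2 all integral)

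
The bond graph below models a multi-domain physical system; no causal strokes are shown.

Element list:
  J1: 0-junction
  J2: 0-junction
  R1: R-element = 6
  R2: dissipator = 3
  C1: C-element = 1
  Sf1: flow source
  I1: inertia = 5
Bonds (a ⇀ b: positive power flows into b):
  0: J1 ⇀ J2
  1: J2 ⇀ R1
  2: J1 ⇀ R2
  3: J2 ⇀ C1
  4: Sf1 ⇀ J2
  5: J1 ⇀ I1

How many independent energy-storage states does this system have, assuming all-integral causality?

#4 stroke→Sf1  (Sf1: flow source, stroke at near end)
#3 stroke→J2  (C1 outputs effort q/C1)
#0 stroke→J1  (0-jn J2 has e-setter on 3)
#1 stroke→R1  (J2: bond 3 brought effort, rest push out)
#2 stroke→R2  (common-e at J1 fixed by 0)
#5 stroke→I1  (J1 effort already set via bond 0)

2  (C1, I1 all integral)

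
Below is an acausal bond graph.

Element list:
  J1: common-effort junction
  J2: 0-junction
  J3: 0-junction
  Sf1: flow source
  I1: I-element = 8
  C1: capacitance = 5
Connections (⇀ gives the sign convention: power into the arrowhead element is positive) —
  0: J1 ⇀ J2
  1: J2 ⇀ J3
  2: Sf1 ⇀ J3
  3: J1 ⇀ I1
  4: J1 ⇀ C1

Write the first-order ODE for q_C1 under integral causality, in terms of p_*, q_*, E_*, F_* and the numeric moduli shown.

bond 2 stroke→Sf1  (Sf1 fixes flow; stroke at Sf1)
bond 1 stroke→J3  (J3: last free bond brings effort in)
bond 0 stroke→J2  (J2 needs exactly one e-in)
bond 3 stroke→I1  (I1: I, integral causality)
bond 4 stroke→J1  (closing 0-jn rule on J1)

dq_C1/dt = F_Sf1 - p_I1/8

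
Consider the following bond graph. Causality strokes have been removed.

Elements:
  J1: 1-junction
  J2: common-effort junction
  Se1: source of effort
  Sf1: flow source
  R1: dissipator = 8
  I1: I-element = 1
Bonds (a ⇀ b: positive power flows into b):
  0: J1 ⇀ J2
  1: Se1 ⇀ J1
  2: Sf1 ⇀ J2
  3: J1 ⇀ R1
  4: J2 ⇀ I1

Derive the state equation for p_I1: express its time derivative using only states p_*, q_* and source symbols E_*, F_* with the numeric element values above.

dp_I1/dt = E_Se1 + 8*F_Sf1 - 8*p_I1

#1 |J1  (Se1 (Se) sets effort on bond)
#2 |Sf1  (Sf1 (Sf) sets flow on bond)
#4 |I1  (prefer integral on I1)
#0 |J2  (only one effort-in slot at J2)
#3 |J1  (J1 flow already set via bond 0)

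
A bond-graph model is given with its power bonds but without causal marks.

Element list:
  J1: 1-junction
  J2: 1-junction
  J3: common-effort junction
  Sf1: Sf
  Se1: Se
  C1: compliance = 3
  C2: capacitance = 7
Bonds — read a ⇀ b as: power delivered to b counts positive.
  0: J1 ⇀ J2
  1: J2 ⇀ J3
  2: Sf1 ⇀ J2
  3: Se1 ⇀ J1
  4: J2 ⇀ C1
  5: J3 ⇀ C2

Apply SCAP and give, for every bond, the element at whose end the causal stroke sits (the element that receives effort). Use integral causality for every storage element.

b2 |Sf1  (source Sf1 imposes f)
b3 |J1  (source Se1 imposes e)
b0 |J2  (J1: last free bond brings flow in)
b1 |J2  (common-f at J2 fixed by 2)
b4 |J2  (1-jn J2 has f-setter on 2)
b5 |J3  (only one effort-in slot at J3)

bond 0 stroke at J2
bond 1 stroke at J2
bond 2 stroke at Sf1
bond 3 stroke at J1
bond 4 stroke at J2
bond 5 stroke at J3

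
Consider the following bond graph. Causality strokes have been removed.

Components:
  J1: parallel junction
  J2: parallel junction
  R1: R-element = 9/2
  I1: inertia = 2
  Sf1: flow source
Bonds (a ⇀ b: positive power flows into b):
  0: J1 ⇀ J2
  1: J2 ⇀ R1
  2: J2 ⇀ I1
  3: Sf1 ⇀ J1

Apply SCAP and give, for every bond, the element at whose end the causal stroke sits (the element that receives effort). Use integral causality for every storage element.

b3 →Sf1  (Sf1 fixes flow; stroke at Sf1)
b0 →J1  (J1: last free bond brings effort in)
b2 →I1  (I1 integral (f out))
b1 →J2  (J2 needs exactly one e-in)

#0 →J1
#1 →J2
#2 →I1
#3 →Sf1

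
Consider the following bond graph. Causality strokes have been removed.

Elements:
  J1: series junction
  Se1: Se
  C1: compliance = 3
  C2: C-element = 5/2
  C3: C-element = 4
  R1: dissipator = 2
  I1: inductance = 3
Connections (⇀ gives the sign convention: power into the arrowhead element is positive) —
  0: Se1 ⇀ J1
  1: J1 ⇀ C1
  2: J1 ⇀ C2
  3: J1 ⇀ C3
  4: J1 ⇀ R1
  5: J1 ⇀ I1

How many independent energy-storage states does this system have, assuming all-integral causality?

β0 stroke at J1  (Se1 (Se) sets effort on bond)
β1 stroke at J1  (prefer integral on C1)
β2 stroke at J1  (C2 integral (e out))
β3 stroke at J1  (C3: C, integral causality)
β5 stroke at I1  (prefer integral on I1)
β4 stroke at J1  (1-jn J1 has f-setter on 5)

4  (C1, C2, C3, I1 all integral)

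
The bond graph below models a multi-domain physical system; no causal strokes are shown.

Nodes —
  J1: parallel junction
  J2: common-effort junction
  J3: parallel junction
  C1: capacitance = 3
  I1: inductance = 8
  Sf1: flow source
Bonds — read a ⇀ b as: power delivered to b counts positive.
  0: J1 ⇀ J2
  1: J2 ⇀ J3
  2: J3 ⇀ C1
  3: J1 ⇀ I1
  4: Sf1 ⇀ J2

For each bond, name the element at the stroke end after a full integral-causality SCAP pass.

b4 |Sf1  (Sf1 fixes flow; stroke at Sf1)
b2 |J3  (prefer integral on C1)
b1 |J2  (common-e at J3 fixed by 2)
b0 |J1  (0-jn J2 has e-setter on 1)
b3 |I1  (common-e at J1 fixed by 0)

b0 stroke→J1
b1 stroke→J2
b2 stroke→J3
b3 stroke→I1
b4 stroke→Sf1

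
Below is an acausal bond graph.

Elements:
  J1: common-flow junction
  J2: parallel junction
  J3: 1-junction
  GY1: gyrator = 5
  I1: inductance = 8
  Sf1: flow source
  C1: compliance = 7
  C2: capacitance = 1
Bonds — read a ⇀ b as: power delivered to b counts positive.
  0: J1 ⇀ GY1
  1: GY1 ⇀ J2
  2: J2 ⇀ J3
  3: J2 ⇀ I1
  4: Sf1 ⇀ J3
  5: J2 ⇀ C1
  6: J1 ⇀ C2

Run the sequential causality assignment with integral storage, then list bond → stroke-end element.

b4 →Sf1  (Sf1: flow source, stroke at near end)
b2 →J3  (J3 flow already set via bond 4)
b3 →I1  (I1: I, integral causality)
b5 →J2  (C1: C, integral causality)
b1 →GY1  (J2 effort already set via bond 5)
b0 →GY1  (through GY1, causality inverts; strokes same side of GY1)
b6 →J1  (J1: bond 0 brought flow, rest push out)

bond 0 stroke→GY1
bond 1 stroke→GY1
bond 2 stroke→J3
bond 3 stroke→I1
bond 4 stroke→Sf1
bond 5 stroke→J2
bond 6 stroke→J1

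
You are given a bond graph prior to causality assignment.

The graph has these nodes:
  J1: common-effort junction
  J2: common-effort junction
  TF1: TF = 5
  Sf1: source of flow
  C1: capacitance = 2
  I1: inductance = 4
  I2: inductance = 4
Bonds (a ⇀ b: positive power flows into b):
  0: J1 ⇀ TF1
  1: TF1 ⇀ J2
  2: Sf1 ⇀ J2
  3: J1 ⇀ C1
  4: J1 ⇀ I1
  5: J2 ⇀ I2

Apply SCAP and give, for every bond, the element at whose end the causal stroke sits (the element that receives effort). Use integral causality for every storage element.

#0 |TF1
#1 |J2
#2 |Sf1
#3 |J1
#4 |I1
#5 |I2

#2 stroke→Sf1  (source Sf1 imposes f)
#3 stroke→J1  (C1: C, integral causality)
#0 stroke→TF1  (common-e at J1 fixed by 3)
#4 stroke→I1  (0-jn J1 has e-setter on 3)
#1 stroke→J2  (TF1 one-in-one-out from 0)
#5 stroke→I2  (J2 effort already set via bond 1)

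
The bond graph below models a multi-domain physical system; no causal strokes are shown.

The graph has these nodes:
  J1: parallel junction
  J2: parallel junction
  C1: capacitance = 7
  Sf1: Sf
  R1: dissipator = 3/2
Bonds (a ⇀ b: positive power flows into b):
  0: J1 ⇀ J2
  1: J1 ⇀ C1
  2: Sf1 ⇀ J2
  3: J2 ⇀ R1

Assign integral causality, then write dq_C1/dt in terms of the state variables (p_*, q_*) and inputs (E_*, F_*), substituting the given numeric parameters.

b2 stroke at Sf1  (Sf1 fixes flow; stroke at Sf1)
b1 stroke at J1  (C1 integral (e out))
b0 stroke at J2  (common-e at J1 fixed by 1)
b3 stroke at R1  (common-e at J2 fixed by 0)

dq_C1/dt = F_Sf1 - 2*q_C1/21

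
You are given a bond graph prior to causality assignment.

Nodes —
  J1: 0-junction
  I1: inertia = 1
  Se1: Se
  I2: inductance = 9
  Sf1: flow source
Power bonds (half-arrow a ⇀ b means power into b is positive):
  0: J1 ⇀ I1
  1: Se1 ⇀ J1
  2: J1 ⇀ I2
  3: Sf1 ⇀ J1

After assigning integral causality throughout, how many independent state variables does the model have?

b1 →J1  (Se1: effort source, stroke at far end)
b3 →Sf1  (Sf1: flow source, stroke at near end)
b0 →I1  (common-e at J1 fixed by 1)
b2 →I2  (common-e at J1 fixed by 1)

2  (I1, I2 all integral)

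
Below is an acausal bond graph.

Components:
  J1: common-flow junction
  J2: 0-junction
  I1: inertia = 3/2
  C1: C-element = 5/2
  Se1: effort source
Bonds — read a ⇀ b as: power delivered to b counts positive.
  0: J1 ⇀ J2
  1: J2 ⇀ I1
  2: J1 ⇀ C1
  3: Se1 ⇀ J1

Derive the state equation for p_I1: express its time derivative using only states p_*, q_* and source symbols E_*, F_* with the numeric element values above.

dp_I1/dt = E_Se1 - 2*q_C1/5

β3 stroke at J1  (Se1 (Se) sets effort on bond)
β1 stroke at I1  (prefer integral on I1)
β0 stroke at J2  (closing 0-jn rule on J2)
β2 stroke at J1  (J1: bond 0 brought flow, rest push out)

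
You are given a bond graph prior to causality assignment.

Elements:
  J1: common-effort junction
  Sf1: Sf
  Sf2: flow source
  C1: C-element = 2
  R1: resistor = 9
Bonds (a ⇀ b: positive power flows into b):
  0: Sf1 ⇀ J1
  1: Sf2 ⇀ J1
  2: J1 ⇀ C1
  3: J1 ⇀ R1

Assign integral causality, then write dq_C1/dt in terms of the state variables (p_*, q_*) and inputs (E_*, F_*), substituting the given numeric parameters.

dq_C1/dt = F_Sf1 + F_Sf2 - q_C1/18

bond 0 →Sf1  (Sf1 (Sf) sets flow on bond)
bond 1 →Sf2  (Sf2: flow source, stroke at near end)
bond 2 →J1  (prefer integral on C1)
bond 3 →R1  (0-jn J1 has e-setter on 2)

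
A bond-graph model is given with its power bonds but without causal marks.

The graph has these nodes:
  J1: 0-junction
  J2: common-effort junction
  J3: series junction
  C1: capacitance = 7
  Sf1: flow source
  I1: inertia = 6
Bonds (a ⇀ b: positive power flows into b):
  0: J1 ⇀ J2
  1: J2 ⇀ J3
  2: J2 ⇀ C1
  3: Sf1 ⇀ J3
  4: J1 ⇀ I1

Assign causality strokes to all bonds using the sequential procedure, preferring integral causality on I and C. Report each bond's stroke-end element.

#0 →J1
#1 →J3
#2 →J2
#3 →Sf1
#4 →I1

b3 stroke→Sf1  (Sf1 (Sf) sets flow on bond)
b1 stroke→J3  (J3: bond 3 brought flow, rest push out)
b2 stroke→J2  (C1 integral (e out))
b0 stroke→J1  (J2: bond 2 brought effort, rest push out)
b4 stroke→I1  (0-jn J1 has e-setter on 0)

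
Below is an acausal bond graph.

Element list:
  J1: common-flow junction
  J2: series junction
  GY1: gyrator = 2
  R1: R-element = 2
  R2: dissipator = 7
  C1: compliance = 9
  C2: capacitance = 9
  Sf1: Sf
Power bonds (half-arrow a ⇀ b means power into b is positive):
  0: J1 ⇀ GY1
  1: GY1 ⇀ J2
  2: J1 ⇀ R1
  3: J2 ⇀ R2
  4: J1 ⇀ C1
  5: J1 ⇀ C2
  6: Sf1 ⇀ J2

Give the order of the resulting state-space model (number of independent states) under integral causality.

#6 →Sf1  (Sf1 fixes flow; stroke at Sf1)
#1 →J2  (1-jn J2 has f-setter on 6)
#3 →J2  (common-f at J2 fixed by 6)
#0 →J1  (GY GY1: same side as bond 1)
#4 →J1  (C1 integral (e out))
#5 →J1  (prefer integral on C2)
#2 →R1  (J1 needs exactly one f-in)

2  (C1, C2 all integral)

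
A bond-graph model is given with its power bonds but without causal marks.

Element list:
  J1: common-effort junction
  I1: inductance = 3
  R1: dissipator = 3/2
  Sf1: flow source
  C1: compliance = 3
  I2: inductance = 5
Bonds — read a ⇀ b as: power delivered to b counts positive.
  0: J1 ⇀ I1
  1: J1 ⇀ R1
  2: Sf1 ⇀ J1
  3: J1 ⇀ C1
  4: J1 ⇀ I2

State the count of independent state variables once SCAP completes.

3  (C1, I1, I2 all integral)

bond 2 stroke at Sf1  (Sf1 (Sf) sets flow on bond)
bond 0 stroke at I1  (prefer integral on I1)
bond 3 stroke at J1  (C1 integral (e out))
bond 1 stroke at R1  (common-e at J1 fixed by 3)
bond 4 stroke at I2  (common-e at J1 fixed by 3)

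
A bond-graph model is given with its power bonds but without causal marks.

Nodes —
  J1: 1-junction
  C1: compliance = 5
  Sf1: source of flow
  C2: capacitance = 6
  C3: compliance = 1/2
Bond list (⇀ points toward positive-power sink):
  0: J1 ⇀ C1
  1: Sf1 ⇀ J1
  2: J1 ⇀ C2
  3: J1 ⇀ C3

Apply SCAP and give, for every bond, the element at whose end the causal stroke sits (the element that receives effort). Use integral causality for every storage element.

b1 |Sf1  (Sf1: flow source, stroke at near end)
b0 |J1  (1-jn J1 has f-setter on 1)
b2 |J1  (J1 flow already set via bond 1)
b3 |J1  (J1 flow already set via bond 1)

β0 stroke at J1
β1 stroke at Sf1
β2 stroke at J1
β3 stroke at J1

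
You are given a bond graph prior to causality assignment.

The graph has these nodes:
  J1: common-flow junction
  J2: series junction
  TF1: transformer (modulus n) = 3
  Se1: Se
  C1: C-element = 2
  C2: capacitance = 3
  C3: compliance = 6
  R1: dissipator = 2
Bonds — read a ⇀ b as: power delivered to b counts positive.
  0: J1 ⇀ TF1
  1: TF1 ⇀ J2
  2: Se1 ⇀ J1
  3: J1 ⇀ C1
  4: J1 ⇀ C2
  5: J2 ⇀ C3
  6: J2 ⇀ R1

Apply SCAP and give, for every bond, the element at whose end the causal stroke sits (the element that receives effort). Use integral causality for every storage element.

b2 stroke→J1  (Se1: effort source, stroke at far end)
b3 stroke→J1  (C1 integral (e out))
b4 stroke→J1  (C2 integral (e out))
b0 stroke→TF1  (J1 needs exactly one f-in)
b1 stroke→J2  (through TF1, causality passes straight; one stroke at TF1)
b5 stroke→J2  (prefer integral on C3)
b6 stroke→R1  (J2 needs exactly one f-in)

bond 0 →TF1
bond 1 →J2
bond 2 →J1
bond 3 →J1
bond 4 →J1
bond 5 →J2
bond 6 →R1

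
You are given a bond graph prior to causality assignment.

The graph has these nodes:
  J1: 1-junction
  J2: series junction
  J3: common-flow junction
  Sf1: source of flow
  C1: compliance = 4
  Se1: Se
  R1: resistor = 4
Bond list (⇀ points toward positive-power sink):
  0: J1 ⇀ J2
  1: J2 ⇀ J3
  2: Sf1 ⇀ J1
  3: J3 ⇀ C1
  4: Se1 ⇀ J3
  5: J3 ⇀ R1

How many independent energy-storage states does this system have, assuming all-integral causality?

β2 stroke→Sf1  (Sf1 (Sf) sets flow on bond)
β4 stroke→J3  (source Se1 imposes e)
β0 stroke→J1  (J1: bond 2 brought flow, rest push out)
β1 stroke→J2  (common-f at J2 fixed by 0)
β3 stroke→J3  (J3: bond 1 brought flow, rest push out)
β5 stroke→J3  (J3 flow already set via bond 1)

1  (C1 all integral)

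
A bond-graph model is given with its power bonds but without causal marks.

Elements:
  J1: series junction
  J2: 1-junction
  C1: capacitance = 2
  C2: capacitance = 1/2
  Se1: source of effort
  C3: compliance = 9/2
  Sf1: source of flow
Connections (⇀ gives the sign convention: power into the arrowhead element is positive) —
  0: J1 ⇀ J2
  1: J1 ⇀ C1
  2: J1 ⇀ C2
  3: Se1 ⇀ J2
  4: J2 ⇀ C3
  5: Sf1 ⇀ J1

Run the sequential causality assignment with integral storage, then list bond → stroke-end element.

b0 →J1
b1 →J1
b2 →J1
b3 →J2
b4 →J2
b5 →Sf1

bond 3 stroke→J2  (source Se1 imposes e)
bond 5 stroke→Sf1  (source Sf1 imposes f)
bond 0 stroke→J1  (J1: bond 5 brought flow, rest push out)
bond 1 stroke→J1  (common-f at J1 fixed by 5)
bond 2 stroke→J1  (J1: bond 5 brought flow, rest push out)
bond 4 stroke→J2  (1-jn J2 has f-setter on 0)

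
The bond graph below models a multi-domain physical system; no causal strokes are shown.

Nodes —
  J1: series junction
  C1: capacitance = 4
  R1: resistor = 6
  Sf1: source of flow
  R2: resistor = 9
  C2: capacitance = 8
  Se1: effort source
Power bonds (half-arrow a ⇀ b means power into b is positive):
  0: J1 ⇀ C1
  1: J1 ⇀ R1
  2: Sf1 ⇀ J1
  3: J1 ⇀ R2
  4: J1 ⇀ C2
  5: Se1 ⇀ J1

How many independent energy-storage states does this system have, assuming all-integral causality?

2  (C1, C2 all integral)

#2 stroke→Sf1  (Sf1 fixes flow; stroke at Sf1)
#5 stroke→J1  (Se1: effort source, stroke at far end)
#0 stroke→J1  (1-jn J1 has f-setter on 2)
#1 stroke→J1  (J1 flow already set via bond 2)
#3 stroke→J1  (J1 flow already set via bond 2)
#4 stroke→J1  (1-jn J1 has f-setter on 2)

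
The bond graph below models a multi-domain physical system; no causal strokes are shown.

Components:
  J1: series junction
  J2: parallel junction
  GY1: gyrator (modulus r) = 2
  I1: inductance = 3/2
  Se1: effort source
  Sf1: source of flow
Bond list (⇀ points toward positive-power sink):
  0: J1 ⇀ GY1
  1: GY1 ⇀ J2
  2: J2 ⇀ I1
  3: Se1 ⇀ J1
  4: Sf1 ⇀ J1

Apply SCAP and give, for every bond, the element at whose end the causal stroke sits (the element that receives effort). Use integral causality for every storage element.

#3 stroke→J1  (Se1 (Se) sets effort on bond)
#4 stroke→Sf1  (Sf1 fixes flow; stroke at Sf1)
#0 stroke→J1  (J1: bond 4 brought flow, rest push out)
#1 stroke→J2  (GY GY1: same side as bond 0)
#2 stroke→I1  (common-e at J2 fixed by 1)

bond 0 |J1
bond 1 |J2
bond 2 |I1
bond 3 |J1
bond 4 |Sf1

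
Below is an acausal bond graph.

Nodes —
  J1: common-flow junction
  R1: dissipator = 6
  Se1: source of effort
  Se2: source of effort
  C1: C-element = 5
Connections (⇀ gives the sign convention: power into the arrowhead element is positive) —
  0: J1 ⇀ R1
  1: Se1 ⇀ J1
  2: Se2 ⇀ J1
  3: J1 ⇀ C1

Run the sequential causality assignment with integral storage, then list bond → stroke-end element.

bond 0 |R1
bond 1 |J1
bond 2 |J1
bond 3 |J1

#1 →J1  (source Se1 imposes e)
#2 →J1  (source Se2 imposes e)
#3 →J1  (C1 outputs effort q/C1)
#0 →R1  (closing 1-jn rule on J1)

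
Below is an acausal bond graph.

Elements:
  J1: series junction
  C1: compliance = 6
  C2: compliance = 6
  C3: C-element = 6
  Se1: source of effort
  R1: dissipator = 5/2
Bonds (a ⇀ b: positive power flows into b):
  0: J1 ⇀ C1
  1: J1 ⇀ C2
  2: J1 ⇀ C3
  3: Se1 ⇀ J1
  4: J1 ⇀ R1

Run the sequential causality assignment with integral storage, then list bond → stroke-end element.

β3 |J1  (source Se1 imposes e)
β0 |J1  (C1 integral (e out))
β1 |J1  (C2 integral (e out))
β2 |J1  (C3 integral (e out))
β4 |R1  (only one flow-in slot at J1)

#0 |J1
#1 |J1
#2 |J1
#3 |J1
#4 |R1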